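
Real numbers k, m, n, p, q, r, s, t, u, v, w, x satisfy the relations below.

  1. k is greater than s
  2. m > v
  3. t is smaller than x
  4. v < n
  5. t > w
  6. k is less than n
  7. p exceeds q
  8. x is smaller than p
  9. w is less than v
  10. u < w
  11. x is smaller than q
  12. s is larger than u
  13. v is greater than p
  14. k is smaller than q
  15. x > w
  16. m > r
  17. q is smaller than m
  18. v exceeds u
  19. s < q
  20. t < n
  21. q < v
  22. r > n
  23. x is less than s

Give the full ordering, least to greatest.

Nothing is placed below u, so it is least; from there u < w; w < t; t < x; x < s; s < k; k < q; q < p; p < v; v < n; n < r; r < m, each given directly.

u < w < t < x < s < k < q < p < v < n < r < m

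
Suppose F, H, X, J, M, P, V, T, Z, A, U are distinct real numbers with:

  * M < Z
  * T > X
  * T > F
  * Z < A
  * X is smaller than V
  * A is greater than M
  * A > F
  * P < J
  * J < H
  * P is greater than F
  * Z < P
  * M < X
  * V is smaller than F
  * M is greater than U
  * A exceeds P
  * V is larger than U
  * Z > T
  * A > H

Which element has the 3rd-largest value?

Piecing the relations together gives one ordering: U < M < X < V < F < T < Z < P < J < H < A.
Counting 3 from the largest end gives J.

J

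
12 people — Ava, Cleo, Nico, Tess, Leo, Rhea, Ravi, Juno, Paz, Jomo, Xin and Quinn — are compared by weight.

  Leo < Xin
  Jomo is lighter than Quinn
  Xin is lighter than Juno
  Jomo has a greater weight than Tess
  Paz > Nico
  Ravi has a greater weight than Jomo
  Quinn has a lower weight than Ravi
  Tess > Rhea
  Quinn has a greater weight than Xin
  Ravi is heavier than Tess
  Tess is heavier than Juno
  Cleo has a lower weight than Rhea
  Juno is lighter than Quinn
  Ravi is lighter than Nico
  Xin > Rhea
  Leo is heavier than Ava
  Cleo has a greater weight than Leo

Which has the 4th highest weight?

Quinn

Piecing the relations together gives one ordering: Ava < Leo < Cleo < Rhea < Xin < Juno < Tess < Jomo < Quinn < Ravi < Nico < Paz.
Counting 4 from the largest end gives Quinn.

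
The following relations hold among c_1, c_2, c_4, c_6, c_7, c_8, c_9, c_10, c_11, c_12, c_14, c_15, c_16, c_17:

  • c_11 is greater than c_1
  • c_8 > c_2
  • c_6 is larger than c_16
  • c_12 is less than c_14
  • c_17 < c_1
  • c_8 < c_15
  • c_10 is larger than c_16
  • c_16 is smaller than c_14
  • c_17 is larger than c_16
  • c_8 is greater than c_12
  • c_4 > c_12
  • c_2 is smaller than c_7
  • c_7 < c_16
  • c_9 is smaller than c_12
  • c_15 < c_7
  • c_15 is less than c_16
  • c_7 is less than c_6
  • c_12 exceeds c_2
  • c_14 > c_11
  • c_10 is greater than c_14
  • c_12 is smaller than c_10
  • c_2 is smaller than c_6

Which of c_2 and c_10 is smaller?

c_2

The relevant relations are c_2 < c_12; c_12 < c_8; c_8 < c_15; c_15 < c_7; c_7 < c_16; c_16 < c_17; c_17 < c_1; c_1 < c_11; c_11 < c_14; c_14 < c_10.
Chaining these gives c_2 < c_12 < c_8 < c_15 < c_7 < c_16 < c_17 < c_1 < c_11 < c_14 < c_10.
So c_2 < c_10; c_2 is the smaller of the two.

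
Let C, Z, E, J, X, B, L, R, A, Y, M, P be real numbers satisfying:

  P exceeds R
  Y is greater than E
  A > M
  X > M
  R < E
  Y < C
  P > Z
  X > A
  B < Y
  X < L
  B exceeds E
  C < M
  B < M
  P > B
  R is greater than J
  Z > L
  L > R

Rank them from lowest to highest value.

J < R < E < B < Y < C < M < A < X < L < Z < P

Each adjacent pair is fixed by a given relation: J < R; R < E; E < B; B < Y; Y < C; C < M; M < A; A < X; X < L; L < Z; Z < P. Chaining them end to end gives the full order.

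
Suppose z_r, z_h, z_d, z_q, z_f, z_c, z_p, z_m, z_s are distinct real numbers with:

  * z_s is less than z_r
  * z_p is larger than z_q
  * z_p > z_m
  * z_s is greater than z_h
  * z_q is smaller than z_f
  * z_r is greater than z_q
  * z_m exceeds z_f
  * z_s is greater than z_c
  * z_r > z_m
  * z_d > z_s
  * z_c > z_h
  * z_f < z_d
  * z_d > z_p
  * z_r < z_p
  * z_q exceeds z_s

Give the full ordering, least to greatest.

Nothing is placed below z_h, so it is least; from there z_h < z_c; z_c < z_s; z_s < z_q; z_q < z_f; z_f < z_m; z_m < z_r; z_r < z_p; z_p < z_d, each given directly.

z_h < z_c < z_s < z_q < z_f < z_m < z_r < z_p < z_d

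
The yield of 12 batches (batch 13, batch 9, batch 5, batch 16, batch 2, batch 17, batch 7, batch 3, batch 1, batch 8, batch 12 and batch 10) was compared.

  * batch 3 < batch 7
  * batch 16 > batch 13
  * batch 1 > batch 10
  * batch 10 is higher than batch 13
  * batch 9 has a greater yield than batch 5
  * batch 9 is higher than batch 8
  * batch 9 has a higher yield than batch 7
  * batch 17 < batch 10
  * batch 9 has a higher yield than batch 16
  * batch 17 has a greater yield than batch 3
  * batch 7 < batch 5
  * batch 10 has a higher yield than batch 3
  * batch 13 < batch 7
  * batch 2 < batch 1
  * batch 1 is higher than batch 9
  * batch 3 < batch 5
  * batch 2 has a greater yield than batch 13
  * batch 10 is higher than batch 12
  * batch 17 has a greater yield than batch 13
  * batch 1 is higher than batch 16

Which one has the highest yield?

batch 1

Chaining downward from batch 1: directly below it, batch 10, batch 2, batch 16, batch 9; then batch 12, batch 3, batch 13, batch 17, batch 8, batch 7, batch 5.
That covers every other element, and nothing is given above batch 1, so batch 1 is the highest yield.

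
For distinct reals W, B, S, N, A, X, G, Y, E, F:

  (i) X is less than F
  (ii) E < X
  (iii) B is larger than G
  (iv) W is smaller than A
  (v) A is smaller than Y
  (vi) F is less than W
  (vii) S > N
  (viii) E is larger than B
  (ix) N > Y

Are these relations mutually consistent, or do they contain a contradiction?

Every relation is compatible with G < B < E < X < F < W < A < Y < N < S; the set is consistent.

consistent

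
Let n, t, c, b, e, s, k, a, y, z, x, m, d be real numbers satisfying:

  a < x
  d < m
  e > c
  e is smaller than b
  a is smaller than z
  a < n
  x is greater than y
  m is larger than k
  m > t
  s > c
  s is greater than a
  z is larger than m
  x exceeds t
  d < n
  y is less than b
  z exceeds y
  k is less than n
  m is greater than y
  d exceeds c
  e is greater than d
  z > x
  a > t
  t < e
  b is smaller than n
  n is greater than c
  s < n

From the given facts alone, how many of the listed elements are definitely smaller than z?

From z the given relations immediately reach a, y, m, x.
From those, t, k, d — 7 in total.
From those, c — 8 in total.
Nothing else is reachable below z; 8 in all.

8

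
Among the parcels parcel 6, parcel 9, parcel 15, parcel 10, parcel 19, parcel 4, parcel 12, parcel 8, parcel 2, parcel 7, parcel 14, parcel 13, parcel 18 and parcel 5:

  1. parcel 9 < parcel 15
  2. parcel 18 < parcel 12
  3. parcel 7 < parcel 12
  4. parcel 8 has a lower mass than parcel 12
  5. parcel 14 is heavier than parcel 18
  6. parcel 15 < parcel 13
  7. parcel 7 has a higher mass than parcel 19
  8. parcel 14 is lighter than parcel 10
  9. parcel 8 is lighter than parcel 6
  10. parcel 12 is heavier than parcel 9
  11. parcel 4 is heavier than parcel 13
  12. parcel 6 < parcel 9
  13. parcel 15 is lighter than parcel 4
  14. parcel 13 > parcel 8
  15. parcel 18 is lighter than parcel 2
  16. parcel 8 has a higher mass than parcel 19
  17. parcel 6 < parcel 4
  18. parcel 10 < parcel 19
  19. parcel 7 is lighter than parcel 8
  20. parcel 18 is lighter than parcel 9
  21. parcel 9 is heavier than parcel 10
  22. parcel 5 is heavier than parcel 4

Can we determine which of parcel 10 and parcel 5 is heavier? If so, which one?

parcel 5

parcel 10 < parcel 19 and parcel 19 < parcel 7 give parcel 10 < parcel 7.
Then parcel 7 < parcel 8 extends the chain to parcel 8.
Then parcel 8 < parcel 6 extends the chain to parcel 6.
With parcel 6 < parcel 9: parcel 10 < parcel 19 < parcel 7 < parcel 8 < parcel 6 < parcel 9.
Then parcel 9 < parcel 15 extends the chain to parcel 15.
Then parcel 15 < parcel 13 extends the chain to parcel 13.
Then parcel 13 < parcel 4 extends the chain to parcel 4.
Then parcel 4 < parcel 5 extends the chain to parcel 5.
So parcel 5 is heavier.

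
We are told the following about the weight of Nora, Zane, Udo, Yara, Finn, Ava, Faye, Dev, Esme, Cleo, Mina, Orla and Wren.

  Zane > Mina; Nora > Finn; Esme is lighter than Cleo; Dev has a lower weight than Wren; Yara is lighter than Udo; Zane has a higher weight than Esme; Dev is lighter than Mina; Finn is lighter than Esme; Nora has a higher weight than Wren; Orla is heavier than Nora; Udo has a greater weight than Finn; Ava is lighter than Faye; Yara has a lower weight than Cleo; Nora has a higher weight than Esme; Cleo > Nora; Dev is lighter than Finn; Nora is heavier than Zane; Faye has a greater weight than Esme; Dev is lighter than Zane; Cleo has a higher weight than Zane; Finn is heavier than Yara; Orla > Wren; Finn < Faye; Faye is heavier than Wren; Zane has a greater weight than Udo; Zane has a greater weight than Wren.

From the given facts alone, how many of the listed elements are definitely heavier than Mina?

4

From Mina the given relations immediately reach Zane.
From those, Nora, Cleo — 3 in total.
From those, Orla — 4 in total.
No other element is forced above Mina by the given relations, so the count is 4.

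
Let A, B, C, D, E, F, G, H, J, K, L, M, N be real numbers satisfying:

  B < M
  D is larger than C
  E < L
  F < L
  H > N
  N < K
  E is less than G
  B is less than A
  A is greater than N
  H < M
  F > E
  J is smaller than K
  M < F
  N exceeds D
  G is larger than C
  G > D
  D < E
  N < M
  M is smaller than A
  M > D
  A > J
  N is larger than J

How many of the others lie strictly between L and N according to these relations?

The relations place N below L. An element lies strictly between them when it is forced above N and also forced below L.
Above N: {H, M, K, A, F}. Below L: {J, C, B, D, H, M, E, F}.
Intersection: {H, M, F} — 3.

3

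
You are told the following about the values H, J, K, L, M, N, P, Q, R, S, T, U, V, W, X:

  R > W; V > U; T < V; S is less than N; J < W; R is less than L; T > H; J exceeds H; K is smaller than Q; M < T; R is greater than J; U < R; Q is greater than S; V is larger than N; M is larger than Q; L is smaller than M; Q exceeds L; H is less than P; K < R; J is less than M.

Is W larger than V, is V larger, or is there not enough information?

W < R and R < L give W < L.
Then L < Q extends the chain to Q.
With Q < M: W < R < L < Q < M.
Then M < T extends the chain to T.
Then T < V extends the chain to V.
So V is larger.

V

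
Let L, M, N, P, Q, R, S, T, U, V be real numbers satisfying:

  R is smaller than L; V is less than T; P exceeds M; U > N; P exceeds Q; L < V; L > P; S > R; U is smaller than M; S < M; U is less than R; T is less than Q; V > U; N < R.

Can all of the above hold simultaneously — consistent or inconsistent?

inconsistent

We have Q < P stated directly, yet also P < L < V < T < Q by chaining the others — so P < Q. Contradiction.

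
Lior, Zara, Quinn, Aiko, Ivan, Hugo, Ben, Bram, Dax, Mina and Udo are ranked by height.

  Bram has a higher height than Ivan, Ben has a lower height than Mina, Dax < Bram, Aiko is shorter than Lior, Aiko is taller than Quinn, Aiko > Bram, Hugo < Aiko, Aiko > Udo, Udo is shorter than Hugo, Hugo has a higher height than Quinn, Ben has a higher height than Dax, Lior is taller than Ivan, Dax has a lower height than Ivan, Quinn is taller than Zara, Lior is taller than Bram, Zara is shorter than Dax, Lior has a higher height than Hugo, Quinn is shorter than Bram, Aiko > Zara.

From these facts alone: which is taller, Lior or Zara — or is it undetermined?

Lior

Zara < Quinn and Quinn < Hugo give Zara < Hugo.
Then Hugo < Aiko extends the chain to Aiko.
With Aiko < Lior: Zara < Quinn < Hugo < Aiko < Lior.
So Lior is taller.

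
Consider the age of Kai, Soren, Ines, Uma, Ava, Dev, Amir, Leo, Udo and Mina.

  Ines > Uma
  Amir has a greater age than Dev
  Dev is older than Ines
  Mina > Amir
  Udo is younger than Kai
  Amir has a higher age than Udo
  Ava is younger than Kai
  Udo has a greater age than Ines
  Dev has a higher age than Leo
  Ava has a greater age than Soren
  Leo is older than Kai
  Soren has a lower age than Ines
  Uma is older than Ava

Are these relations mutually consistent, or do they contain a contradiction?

consistent

Every relation is compatible with Soren < Ava < Uma < Ines < Udo < Kai < Leo < Dev < Amir < Mina; the set is consistent.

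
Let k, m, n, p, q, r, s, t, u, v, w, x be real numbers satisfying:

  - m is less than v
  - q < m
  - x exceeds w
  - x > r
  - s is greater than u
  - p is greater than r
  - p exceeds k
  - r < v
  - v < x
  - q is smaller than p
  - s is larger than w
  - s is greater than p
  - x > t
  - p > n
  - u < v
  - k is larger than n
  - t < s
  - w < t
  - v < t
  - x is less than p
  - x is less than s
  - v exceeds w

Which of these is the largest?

s

Chaining downward from s: directly below it, u, w, t, x, p; then q, n, r, v, k; then m.
That covers every other element, and nothing is given above s, so s is the largest.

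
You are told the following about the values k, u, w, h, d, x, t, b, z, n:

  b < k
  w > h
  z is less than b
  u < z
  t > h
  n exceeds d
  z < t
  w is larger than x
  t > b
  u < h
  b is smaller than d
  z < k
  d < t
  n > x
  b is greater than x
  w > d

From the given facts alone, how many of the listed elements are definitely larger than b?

5

Directly above b: d, k, t.
One step further: w, n (5 so far).
No other element is forced above b by the given relations, so the count is 5.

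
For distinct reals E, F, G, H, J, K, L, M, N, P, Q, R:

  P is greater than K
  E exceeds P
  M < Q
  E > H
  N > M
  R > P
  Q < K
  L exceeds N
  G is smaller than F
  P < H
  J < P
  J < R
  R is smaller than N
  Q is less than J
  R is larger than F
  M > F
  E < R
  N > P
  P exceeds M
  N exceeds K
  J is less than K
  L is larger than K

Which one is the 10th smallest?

Chaining the given pairs: G < F < M < Q < J < K < P < H < E < R < N < L.
Counting 10 from the smallest end gives R.

R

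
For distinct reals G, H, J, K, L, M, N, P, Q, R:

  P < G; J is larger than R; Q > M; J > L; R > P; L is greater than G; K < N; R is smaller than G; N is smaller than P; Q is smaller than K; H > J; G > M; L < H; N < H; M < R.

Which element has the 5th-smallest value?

P

The consecutive relations fix a unique order: M < Q < K < N < P < R < G < L < J < H.
Counting 5 from the smallest end gives P.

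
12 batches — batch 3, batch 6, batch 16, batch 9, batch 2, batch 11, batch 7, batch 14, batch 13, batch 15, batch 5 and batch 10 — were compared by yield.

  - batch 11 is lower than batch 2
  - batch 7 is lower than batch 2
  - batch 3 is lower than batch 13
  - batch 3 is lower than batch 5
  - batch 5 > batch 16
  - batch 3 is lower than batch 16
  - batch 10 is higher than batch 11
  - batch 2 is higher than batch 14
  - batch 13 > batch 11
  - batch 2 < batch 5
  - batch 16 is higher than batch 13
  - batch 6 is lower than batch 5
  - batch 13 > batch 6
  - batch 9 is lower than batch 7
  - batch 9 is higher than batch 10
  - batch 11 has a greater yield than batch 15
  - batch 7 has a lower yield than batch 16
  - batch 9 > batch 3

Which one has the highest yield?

Chaining downward from batch 5: directly below it, batch 3, batch 6, batch 16, batch 2; then batch 11, batch 13, batch 14, batch 7; then batch 15, batch 9; then batch 10.
That covers every other element, and nothing is given above batch 5, so batch 5 is the highest yield.

batch 5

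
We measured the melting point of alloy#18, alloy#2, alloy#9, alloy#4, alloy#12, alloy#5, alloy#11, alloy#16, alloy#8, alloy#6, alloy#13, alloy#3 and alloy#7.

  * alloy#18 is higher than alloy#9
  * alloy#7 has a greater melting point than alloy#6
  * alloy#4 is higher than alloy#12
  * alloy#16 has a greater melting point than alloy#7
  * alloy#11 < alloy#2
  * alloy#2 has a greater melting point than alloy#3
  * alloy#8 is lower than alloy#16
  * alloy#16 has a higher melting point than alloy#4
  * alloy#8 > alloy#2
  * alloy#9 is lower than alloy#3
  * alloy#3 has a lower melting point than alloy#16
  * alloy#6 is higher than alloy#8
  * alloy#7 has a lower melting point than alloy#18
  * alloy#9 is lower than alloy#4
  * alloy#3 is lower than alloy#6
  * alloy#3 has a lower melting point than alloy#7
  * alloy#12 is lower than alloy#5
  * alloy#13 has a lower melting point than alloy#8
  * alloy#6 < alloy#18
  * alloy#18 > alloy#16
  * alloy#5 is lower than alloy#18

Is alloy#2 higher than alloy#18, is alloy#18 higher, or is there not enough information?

alloy#2 < alloy#8 and alloy#8 < alloy#6 give alloy#2 < alloy#6.
Then alloy#6 < alloy#7 extends the chain to alloy#7.
With alloy#7 < alloy#16: alloy#2 < alloy#8 < alloy#6 < alloy#7 < alloy#16.
Then alloy#16 < alloy#18 extends the chain to alloy#18.
So alloy#18 is higher.

alloy#18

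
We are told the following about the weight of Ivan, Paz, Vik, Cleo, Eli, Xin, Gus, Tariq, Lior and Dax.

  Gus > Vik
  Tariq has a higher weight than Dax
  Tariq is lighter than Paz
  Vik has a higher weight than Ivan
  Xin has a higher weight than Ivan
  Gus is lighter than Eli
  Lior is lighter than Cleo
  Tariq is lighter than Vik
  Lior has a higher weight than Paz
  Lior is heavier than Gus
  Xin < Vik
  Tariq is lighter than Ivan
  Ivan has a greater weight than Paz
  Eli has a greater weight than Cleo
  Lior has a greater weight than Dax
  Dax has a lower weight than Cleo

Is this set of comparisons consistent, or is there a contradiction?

consistent

The single ordering Dax < Tariq < Paz < Ivan < Xin < Vik < Gus < Lior < Cleo < Eli satisfies every listed relation, so no contradiction arises.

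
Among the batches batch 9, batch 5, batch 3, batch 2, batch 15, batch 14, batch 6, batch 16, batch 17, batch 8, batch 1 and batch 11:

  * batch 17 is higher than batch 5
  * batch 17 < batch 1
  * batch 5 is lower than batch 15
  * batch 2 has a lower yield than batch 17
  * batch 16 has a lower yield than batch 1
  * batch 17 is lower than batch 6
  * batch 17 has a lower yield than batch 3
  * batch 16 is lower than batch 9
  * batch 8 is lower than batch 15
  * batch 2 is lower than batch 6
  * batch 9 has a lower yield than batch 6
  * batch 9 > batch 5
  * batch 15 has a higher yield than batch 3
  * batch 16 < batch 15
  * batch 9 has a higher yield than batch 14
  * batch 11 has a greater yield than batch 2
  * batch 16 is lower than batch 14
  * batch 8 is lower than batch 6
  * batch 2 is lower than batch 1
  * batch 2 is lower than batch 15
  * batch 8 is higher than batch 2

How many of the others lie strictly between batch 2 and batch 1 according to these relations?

Chaining upward from batch 2 reaches: batch 17, batch 8, batch 6, batch 3, batch 11, batch 15.
Chaining downward from batch 1 reaches: batch 16, batch 5, batch 17.
Strictly between batch 2 and batch 1 are those in both lists: batch 17 — 1 element.

1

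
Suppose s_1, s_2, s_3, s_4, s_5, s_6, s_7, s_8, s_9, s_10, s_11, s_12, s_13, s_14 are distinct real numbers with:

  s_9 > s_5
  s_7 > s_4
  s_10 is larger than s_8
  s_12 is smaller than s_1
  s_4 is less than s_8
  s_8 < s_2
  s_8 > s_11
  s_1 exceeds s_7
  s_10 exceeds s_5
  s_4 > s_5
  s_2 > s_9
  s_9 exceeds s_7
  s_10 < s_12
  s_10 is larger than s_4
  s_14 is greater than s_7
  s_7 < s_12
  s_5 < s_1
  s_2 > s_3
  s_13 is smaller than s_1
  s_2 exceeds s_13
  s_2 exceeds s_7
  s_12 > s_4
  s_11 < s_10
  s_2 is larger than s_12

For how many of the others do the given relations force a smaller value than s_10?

4

The elements the relations force below s_10 are s_5, s_4, s_11, s_8 — no chain reaches any other.
That is 4.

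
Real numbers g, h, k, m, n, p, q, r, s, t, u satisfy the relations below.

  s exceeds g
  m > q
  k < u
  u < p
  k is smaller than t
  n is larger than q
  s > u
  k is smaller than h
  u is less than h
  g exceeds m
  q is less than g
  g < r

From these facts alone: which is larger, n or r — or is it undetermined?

undetermined

Following every chain through r: below r we get q, m, g.
n is not reached, and no chain runs the other way from n to r.
So the given relations leave the order of r and n undetermined.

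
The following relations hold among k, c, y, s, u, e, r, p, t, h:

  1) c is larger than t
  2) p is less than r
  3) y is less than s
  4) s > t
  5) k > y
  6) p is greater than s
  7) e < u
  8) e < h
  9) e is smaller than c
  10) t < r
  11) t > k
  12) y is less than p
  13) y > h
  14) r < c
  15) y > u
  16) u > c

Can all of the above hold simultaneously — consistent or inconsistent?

We have u < y stated directly, yet also y < k < t < s < p < r < c < u by chaining the others — so y < u. Contradiction.

inconsistent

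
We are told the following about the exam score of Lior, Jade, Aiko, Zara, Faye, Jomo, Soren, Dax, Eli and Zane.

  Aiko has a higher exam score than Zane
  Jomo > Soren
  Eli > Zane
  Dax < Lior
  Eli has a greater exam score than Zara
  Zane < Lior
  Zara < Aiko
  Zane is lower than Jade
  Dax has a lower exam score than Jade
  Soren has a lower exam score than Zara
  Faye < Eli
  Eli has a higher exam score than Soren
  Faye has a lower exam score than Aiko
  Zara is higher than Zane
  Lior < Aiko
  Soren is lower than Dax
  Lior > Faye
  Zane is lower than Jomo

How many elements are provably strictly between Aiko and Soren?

3

The relations place Soren below Aiko. An element lies strictly between them when it is forced above Soren and also forced below Aiko.
Above Soren: {Jomo, Dax, Lior, Zara, Jade, Eli}. Below Aiko: {Faye, Zane, Dax, Lior, Zara}.
Intersection: {Dax, Lior, Zara} — 3.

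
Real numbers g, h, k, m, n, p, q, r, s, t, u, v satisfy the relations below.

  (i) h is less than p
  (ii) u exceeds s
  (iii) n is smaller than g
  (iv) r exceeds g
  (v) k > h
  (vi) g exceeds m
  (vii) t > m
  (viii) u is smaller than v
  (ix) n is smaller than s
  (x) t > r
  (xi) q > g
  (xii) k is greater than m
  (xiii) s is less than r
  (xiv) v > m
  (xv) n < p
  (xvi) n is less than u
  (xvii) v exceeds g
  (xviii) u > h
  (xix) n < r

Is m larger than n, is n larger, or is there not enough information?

Following every chain through n: above n we get g, s, q, p, r, u, v, t.
m is not reached, and no chain runs the other way from m to n.
So the given relations leave the order of n and m undetermined.

undetermined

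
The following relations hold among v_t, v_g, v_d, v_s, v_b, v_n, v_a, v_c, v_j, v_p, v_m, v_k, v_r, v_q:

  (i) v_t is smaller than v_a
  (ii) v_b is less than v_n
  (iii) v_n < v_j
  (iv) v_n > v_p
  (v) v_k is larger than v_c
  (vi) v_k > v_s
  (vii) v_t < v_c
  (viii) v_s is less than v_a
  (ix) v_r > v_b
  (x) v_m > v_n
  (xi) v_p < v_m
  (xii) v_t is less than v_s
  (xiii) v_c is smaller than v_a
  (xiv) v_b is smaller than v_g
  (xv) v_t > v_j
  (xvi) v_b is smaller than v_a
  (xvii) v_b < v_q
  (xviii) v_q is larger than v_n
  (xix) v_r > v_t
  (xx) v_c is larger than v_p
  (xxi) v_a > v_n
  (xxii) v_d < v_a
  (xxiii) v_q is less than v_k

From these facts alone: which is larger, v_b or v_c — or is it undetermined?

v_c

v_b < v_n and v_n < v_j give v_b < v_j.
Then v_j < v_t extends the chain to v_t.
With v_t < v_c: v_b < v_n < v_j < v_t < v_c.
So v_c is larger.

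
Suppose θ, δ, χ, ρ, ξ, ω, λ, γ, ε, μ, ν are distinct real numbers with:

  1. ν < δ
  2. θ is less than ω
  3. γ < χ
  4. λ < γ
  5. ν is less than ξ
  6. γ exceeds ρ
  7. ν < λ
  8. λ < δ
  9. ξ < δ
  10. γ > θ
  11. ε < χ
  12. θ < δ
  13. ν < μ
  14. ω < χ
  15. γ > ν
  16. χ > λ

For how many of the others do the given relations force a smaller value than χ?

Directly below χ: λ, ε, ω, γ.
One step further: ρ, ν, θ (7 so far).
Nothing else is reachable below χ; 7 in all.

7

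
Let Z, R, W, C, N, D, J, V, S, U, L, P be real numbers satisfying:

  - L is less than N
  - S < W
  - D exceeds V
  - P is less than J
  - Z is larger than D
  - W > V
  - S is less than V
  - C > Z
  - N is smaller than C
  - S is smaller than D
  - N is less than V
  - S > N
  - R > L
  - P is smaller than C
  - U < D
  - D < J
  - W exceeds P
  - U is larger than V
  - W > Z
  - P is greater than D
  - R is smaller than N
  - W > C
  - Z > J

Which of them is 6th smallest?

Piecing the relations together gives one ordering: L < R < N < S < V < U < D < P < J < Z < C < W.
Counting 6 from the smallest end gives U.

U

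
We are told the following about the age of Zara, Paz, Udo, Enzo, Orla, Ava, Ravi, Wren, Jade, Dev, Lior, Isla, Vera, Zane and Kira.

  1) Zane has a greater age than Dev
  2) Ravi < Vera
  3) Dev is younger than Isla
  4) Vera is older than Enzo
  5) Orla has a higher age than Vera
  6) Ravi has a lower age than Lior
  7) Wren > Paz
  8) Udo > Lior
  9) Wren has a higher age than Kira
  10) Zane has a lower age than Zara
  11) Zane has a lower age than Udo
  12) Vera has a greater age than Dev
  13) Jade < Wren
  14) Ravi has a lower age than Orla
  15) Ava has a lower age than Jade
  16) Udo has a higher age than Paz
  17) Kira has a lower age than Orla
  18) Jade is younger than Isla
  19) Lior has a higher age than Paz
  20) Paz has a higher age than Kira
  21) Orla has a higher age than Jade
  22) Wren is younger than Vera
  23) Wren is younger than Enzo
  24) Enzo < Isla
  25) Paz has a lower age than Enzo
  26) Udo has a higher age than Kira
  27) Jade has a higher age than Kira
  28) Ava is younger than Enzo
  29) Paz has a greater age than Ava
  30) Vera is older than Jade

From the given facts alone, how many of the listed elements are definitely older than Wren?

Directly above Wren: Enzo, Vera.
One step further: Orla, Isla (4 so far).
Nothing else is reachable above Wren; 4 in all.

4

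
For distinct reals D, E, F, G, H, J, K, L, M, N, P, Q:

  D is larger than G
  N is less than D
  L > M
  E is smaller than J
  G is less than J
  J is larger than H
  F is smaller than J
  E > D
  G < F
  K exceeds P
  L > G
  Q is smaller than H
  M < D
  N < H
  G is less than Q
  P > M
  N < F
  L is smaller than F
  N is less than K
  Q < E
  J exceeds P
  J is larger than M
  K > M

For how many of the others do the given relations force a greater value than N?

Directly above N: F, D, K, H.
One step further: E, J (6 so far).
Nothing else is reachable above N; 6 in all.

6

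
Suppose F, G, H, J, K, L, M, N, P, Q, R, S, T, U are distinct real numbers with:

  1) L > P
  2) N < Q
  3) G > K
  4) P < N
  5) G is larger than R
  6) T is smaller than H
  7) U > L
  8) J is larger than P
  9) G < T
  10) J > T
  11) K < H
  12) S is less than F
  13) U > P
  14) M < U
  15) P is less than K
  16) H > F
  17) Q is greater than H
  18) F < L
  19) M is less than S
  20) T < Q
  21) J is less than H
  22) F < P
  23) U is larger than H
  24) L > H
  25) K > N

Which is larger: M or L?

The relevant relations are M < S; S < F; F < P; P < N; N < K; K < G; G < T; T < J; J < H; H < L.
Chaining these gives M < S < F < P < N < K < G < T < J < H < L.
So M < L; L is the larger of the two.

L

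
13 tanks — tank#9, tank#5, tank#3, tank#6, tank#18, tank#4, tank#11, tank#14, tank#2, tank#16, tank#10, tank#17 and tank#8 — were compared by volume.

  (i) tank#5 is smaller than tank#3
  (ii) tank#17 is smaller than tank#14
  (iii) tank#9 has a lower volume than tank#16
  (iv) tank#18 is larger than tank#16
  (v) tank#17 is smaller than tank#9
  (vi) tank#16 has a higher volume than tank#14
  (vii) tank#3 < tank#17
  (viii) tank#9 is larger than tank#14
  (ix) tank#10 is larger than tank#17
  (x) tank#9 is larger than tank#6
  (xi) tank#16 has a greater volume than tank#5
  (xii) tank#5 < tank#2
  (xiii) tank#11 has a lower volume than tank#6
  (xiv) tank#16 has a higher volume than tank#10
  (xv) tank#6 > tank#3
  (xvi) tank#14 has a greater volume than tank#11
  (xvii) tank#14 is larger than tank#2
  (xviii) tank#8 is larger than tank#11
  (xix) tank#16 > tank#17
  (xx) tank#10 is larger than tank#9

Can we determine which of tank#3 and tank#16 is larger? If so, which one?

tank#16

tank#3 < tank#17 and tank#17 < tank#9 give tank#3 < tank#9.
With tank#9 < tank#10: tank#3 < tank#17 < tank#9 < tank#10.
With tank#10 < tank#16: tank#3 < tank#17 < tank#9 < tank#10 < tank#16.
So tank#16 is larger.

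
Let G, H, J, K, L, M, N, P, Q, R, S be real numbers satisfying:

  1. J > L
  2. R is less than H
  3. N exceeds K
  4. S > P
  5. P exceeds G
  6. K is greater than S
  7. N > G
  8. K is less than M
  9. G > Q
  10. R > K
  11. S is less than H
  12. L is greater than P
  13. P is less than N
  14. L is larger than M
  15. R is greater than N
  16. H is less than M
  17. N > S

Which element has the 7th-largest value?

K

Chaining the given pairs: Q < G < P < S < K < N < R < H < M < L < J.
Counting 7 from the largest end gives K.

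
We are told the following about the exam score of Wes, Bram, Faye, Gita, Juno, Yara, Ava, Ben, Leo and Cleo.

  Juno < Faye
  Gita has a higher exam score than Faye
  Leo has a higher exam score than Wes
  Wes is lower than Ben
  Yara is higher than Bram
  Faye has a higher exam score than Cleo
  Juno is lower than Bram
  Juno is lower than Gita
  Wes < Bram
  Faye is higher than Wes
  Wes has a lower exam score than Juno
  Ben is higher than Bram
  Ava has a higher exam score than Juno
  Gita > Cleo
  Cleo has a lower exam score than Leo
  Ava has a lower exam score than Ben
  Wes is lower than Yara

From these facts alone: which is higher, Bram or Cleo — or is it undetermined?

undetermined

Following every chain through Cleo: above Cleo we get Leo, Faye, Gita.
Bram is not reached, and no chain runs the other way from Bram to Cleo.
So the given relations leave the order of Cleo and Bram undetermined.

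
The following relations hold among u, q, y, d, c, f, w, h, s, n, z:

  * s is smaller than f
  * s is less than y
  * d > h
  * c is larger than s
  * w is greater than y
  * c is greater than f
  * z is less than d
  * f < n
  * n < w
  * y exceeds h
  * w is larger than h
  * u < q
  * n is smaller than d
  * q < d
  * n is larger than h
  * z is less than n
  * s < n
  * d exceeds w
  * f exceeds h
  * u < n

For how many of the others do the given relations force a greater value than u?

Directly above u: n, q.
One step further: w, d (4 so far).
No other element is forced above u by the given relations, so the count is 4.

4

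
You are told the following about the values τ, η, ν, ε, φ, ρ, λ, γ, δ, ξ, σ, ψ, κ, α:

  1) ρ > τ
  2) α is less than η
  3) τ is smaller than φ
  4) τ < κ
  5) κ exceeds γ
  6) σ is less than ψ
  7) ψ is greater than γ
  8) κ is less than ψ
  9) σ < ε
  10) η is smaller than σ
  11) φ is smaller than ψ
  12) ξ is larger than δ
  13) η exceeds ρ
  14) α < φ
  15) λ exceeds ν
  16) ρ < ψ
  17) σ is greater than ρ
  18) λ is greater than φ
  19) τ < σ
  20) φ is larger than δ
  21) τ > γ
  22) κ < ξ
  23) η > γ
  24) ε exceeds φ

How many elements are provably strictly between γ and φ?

1

Chaining upward from γ reaches: τ, ρ, η, σ, κ, λ, ε, ψ, ξ.
Chaining downward from φ reaches: α, δ, τ.
Strictly between γ and φ are those in both lists: τ — 1 element.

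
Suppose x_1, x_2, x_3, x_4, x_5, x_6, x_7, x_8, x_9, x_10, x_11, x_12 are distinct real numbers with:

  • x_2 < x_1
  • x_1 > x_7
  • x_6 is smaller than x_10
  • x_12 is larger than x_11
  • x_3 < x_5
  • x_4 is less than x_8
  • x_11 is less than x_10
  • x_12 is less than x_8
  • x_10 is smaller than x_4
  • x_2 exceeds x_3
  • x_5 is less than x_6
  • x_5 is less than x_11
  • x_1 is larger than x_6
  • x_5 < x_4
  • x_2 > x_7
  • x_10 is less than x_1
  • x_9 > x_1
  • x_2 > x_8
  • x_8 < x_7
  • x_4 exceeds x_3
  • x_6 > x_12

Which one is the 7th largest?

Piecing the relations together gives one ordering: x_3 < x_5 < x_11 < x_12 < x_6 < x_10 < x_4 < x_8 < x_7 < x_2 < x_1 < x_9.
The 7th largest is x_10.

x_10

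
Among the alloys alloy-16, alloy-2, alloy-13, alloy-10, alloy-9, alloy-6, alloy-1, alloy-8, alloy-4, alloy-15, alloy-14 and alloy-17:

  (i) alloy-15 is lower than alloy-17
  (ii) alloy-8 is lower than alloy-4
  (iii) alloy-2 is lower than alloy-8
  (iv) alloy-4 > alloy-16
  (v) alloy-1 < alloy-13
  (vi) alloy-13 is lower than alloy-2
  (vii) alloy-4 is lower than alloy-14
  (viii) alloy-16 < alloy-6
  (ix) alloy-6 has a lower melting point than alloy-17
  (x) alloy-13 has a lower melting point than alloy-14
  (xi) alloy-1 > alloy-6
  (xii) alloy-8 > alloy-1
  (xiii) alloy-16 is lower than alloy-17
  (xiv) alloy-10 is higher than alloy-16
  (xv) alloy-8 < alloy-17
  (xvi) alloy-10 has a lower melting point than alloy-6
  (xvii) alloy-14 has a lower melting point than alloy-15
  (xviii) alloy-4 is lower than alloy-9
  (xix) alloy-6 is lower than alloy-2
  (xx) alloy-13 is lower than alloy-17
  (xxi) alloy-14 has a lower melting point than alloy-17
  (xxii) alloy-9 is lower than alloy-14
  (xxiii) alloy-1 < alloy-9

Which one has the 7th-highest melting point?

alloy-2

Chaining the given pairs: alloy-16 < alloy-10 < alloy-6 < alloy-1 < alloy-13 < alloy-2 < alloy-8 < alloy-4 < alloy-9 < alloy-14 < alloy-15 < alloy-17.
Counting 7 from the largest end gives alloy-2.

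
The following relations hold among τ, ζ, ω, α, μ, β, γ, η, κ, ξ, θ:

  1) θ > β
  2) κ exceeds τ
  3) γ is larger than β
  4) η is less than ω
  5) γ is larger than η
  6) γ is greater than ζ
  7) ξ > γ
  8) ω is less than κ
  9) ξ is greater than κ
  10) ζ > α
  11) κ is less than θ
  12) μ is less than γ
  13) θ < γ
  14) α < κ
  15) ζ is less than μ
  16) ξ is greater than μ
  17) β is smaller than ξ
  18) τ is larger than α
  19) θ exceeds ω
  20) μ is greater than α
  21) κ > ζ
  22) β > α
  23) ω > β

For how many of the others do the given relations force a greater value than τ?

4

Directly above τ: κ.
One step further: θ, ξ (3 so far).
One step further: γ (4 so far).
No other element is forced above τ by the given relations, so the count is 4.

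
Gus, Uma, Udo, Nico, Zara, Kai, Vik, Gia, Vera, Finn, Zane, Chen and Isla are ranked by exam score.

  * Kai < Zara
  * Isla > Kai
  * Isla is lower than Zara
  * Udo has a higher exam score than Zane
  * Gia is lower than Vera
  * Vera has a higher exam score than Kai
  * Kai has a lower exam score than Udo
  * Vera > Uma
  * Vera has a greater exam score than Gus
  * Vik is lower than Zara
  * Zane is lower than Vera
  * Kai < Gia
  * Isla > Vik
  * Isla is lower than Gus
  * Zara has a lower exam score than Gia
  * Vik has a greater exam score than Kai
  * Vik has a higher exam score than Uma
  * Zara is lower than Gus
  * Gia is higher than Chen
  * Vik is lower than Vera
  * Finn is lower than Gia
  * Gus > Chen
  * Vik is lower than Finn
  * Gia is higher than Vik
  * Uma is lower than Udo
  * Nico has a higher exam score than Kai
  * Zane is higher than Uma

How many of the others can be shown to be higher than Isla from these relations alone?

4

Directly above Isla: Zara, Gus.
One step further: Gia, Vera (4 so far).
Nothing else is reachable above Isla; 4 in all.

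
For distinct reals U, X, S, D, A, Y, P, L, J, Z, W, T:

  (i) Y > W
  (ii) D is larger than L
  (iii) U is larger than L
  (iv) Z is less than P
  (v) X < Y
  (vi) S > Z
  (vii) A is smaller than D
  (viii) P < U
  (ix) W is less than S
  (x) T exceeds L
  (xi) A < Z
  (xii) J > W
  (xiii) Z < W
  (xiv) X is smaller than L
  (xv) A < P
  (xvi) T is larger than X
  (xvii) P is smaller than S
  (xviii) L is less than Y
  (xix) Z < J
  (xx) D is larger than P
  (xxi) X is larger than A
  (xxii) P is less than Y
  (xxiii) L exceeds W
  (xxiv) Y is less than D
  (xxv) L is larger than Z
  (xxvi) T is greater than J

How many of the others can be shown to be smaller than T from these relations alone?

The elements the relations force below T are A, X, Z, W, L, J — no chain reaches any other.
That is 6.

6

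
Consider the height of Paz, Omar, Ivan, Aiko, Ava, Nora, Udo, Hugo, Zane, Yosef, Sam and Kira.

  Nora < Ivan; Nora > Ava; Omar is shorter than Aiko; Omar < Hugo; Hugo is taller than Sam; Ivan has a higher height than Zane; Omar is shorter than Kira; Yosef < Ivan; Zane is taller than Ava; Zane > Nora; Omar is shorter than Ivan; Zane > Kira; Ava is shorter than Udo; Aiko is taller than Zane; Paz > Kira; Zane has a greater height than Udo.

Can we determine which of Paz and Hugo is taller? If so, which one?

undetermined

Following every chain through Hugo: below Hugo we get Sam, Omar.
Paz is not reached, and no chain runs the other way from Paz to Hugo.
So the given relations leave the order of Hugo and Paz undetermined.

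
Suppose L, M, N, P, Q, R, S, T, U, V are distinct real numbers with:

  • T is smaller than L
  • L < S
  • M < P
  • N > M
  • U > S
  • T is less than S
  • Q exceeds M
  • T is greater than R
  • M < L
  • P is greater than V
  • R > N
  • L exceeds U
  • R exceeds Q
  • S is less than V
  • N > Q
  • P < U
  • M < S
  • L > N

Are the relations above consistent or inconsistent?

We have U < L stated directly, yet also L < S < V < P < U by chaining the others — so L < U. Contradiction.

inconsistent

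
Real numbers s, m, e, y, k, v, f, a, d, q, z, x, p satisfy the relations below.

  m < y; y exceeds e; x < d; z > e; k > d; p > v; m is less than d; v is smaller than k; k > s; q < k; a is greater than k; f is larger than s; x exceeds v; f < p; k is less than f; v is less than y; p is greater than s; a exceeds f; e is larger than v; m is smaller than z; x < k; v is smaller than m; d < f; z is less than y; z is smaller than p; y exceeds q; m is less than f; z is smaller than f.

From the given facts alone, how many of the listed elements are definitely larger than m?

The elements the relations force above m are z, d, y, k, f, p, a — no chain reaches any other.
That is 7.

7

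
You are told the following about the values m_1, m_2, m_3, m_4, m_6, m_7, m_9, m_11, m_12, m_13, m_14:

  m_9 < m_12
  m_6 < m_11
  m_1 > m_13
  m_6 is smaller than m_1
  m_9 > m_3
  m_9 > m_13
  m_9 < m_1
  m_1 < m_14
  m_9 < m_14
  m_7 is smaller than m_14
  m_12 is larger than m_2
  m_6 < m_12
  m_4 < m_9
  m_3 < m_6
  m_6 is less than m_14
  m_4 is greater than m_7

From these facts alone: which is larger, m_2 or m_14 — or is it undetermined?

Following every chain through m_2: above m_2 we get m_12.
m_14 is not reached, and no chain runs the other way from m_14 to m_2.
So the given relations leave the order of m_2 and m_14 undetermined.

undetermined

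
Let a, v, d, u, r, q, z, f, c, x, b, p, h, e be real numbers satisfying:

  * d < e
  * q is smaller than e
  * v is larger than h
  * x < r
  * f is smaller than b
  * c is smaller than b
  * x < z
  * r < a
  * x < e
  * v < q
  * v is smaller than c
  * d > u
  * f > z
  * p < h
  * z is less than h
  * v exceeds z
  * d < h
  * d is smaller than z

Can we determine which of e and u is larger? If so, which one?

The relevant relations are u < d; d < z; z < h; h < v; v < q; q < e.
Chaining these gives u < d < z < h < v < q < e.
So e is larger.

e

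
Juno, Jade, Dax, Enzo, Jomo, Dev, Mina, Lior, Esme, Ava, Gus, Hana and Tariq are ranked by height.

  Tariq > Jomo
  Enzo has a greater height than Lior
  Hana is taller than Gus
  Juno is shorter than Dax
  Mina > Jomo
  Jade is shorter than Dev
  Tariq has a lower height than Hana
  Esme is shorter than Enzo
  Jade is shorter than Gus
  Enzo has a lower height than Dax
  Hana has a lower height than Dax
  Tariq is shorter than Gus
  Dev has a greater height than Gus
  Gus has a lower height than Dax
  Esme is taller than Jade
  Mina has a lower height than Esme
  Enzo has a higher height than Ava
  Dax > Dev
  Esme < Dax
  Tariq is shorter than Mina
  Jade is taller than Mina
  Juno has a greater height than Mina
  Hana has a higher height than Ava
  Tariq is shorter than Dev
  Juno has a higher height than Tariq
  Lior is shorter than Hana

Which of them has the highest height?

Dax

Chaining downward from Dax: directly below it, Esme, Gus, Juno, Hana, Dev, Enzo; then Tariq, Mina, Jade, Lior, Ava; then Jomo.
That covers every other element, and nothing is given above Dax, so Dax is the highest height.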